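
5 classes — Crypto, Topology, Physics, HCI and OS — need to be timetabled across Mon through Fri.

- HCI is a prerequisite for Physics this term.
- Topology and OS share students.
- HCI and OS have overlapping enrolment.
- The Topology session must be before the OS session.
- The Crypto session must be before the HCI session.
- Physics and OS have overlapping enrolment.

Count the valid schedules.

Splitting on Crypto: it can be Mon (30), Tue (12), Wed (3). Listing each branch's schedules as (Topology, Physics, HCI, OS):
Crypto=Mon: (Mon,Wed,Tue,Thu) (Mon,Wed,Tue,Fri) (Mon,Thu,Tue,Wed) (Mon,Thu,Tue,Fri) (Mon,Thu,Wed,Tue) (Mon,Thu,Wed,Fri) (Mon,Fri,Tue,Wed) (Mon,Fri,Tue,Thu) (Mon,Fri,Wed,Tue) (Mon,Fri,Wed,Thu) (Mon,Fri,Thu,Tue) (Mon,Fri,Thu,Wed) (Tue,Wed,Tue,Thu) (Tue,Wed,Tue,Fri) (Tue,Thu,Tue,Wed) (Tue,Thu,Tue,Fri) (Tue,Thu,Wed,Fri) (Tue,Fri,Tue,Wed) (Tue,Fri,Tue,Thu) (Tue,Fri,Wed,Thu) (Tue,Fri,Thu,Wed) (Wed,Wed,Tue,Thu) (Wed,Wed,Tue,Fri) (Wed,Thu,Tue,Fri) (Wed,Thu,Wed,Fri) (Wed,Fri,Tue,Thu) (Wed,Fri,Wed,Thu) (Thu,Wed,Tue,Fri) (Thu,Thu,Tue,Fri) (Thu,Thu,Wed,Fri) — 30.
Crypto=Tue: (Mon,Thu,Wed,Tue) (Mon,Thu,Wed,Fri) (Mon,Fri,Wed,Tue) (Mon,Fri,Wed,Thu) (Mon,Fri,Thu,Tue) (Mon,Fri,Thu,Wed) (Tue,Thu,Wed,Fri) (Tue,Fri,Wed,Thu) (Tue,Fri,Thu,Wed) (Wed,Thu,Wed,Fri) (Wed,Fri,Wed,Thu) (Thu,Thu,Wed,Fri) — 12.
Crypto=Wed: (Mon,Fri,Thu,Tue) (Mon,Fri,Thu,Wed) (Tue,Fri,Thu,Wed) — 3.
Summing: 30 + 12 + 3 = 45.

45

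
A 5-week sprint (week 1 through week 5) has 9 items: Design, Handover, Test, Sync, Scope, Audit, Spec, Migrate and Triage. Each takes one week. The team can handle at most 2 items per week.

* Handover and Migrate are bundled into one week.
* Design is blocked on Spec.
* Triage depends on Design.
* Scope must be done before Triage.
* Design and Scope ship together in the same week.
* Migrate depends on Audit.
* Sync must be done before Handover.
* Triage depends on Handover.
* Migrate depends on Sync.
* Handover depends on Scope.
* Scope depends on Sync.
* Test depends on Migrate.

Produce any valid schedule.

Spec=week 1; Sync=week 1; Scope=week 2; Design=week 2; Audit=week 3; Migrate=week 4; Test=week 5; Handover=week 4; Triage=week 5

Checking: Spec(week 1) before Design(week 2); Audit(week 3) before Migrate(week 4); Handover(week 4) before Triage(week 5); Sync(week 1) before Migrate(week 4); Migrate(week 4) before Test(week 5); Sync(week 1) before Scope(week 2); Scope(week 2) before Handover(week 4); Sync(week 1) before Handover(week 4); Scope(week 2) before Triage(week 5); Design(week 2) before Triage(week 5); Design = Scope = week 2; Handover = Migrate = week 4; max 2 per week (cap 2).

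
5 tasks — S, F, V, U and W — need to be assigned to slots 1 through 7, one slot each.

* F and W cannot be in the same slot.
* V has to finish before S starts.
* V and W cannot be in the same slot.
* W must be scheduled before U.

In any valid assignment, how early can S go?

2

Precedence pushes S to at least 2.
S at 2 is achievable: U -> 3; S -> 2; W -> 2; V -> 1; F -> 1.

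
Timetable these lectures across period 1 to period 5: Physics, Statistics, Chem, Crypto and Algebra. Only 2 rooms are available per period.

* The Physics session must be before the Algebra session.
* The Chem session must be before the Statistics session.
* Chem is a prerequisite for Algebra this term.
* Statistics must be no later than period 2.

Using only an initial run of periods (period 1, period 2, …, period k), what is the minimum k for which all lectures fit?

3

The precedence chain requires at least 2 distinct periods.
With at most 2 per period and 5 lectures, at least 3 periods are needed.
3 works (last occupied period: period 3): for example Crypto in period 3, Statistics in period 2, Physics in period 1, Chem in period 1, Algebra in period 2.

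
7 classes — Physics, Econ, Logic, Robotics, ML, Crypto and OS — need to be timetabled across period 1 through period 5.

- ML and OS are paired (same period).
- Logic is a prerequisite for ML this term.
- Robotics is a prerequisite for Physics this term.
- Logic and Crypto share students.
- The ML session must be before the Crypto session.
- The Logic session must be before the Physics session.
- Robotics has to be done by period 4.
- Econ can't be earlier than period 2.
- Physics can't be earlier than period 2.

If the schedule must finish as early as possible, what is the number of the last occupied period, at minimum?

period 3

The precedence chain requires at least 3 distinct periods.
3 works (last occupied period: period 3): for example Crypto in period 3, Econ in period 2, Physics in period 2, Robotics in period 1, ML in period 2, Logic in period 1, OS in period 2.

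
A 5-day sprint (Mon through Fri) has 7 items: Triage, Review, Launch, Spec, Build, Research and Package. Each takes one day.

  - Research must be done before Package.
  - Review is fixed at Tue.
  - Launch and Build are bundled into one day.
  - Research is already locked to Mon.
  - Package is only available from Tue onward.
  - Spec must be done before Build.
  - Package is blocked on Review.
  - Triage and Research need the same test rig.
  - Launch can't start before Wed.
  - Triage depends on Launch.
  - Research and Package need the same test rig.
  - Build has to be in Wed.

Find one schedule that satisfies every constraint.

Review in Tue, Launch in Wed, Triage in Thu, Research in Mon, Package in Wed, Spec in Mon, Build in Wed

Checking: Launch(Wed) before Triage(Thu); Spec(Mon) before Build(Wed); Review(Tue) before Package(Wed); Research(Mon) before Package(Wed); Triage(Thu) != Research(Mon); Research(Mon) != Package(Wed); Launch = Build = Wed; Research=Mon in [Mon,Mon]; Review=Tue in [Tue,Tue]; Build=Wed in [Wed,Wed]; Launch=Wed in [Wed,Fri]; Package=Wed in [Tue,Fri].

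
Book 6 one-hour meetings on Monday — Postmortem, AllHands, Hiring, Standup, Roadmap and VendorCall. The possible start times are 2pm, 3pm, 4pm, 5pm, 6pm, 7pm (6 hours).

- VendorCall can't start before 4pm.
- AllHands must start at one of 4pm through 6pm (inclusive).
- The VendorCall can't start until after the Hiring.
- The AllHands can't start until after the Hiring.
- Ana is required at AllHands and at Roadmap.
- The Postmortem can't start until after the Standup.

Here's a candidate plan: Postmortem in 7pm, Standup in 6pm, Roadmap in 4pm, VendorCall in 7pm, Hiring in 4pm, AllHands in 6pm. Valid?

Ana is required at AllHands and at Roadmap — holds.
The Postmortem can't start until after the Standup — holds.
AllHands must start at one of 4pm through 6pm (inclusive) — holds.
VendorCall can't start before 4pm — holds.
The VendorCall can't start until after the Hiring — holds.
The AllHands can't start until after the Hiring — holds.

Yes, all constraints hold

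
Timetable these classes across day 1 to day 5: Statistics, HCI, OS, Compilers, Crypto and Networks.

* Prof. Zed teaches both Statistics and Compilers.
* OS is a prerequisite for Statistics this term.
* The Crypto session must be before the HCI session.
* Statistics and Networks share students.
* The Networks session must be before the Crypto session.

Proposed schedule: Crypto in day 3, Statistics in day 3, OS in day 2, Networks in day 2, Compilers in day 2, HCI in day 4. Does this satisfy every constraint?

Valid

OS is a prerequisite for Statistics this term — holds.
Statistics and Networks share students — holds.
The Networks session must be before the Crypto session — holds.
The Crypto session must be before the HCI session — holds.
Prof. Zed teaches both Statistics and Compilers — holds.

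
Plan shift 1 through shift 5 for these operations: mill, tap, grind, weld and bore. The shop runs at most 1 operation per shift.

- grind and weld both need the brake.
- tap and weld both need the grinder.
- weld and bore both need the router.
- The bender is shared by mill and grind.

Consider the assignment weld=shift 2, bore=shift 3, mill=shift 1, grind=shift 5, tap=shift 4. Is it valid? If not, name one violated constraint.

The shop runs at most 1 operation per shift — holds.
weld and bore both need the router — holds.
tap and weld both need the grinder — holds.
The bender is shared by mill and grind — holds.
grind and weld both need the brake — holds.

Yes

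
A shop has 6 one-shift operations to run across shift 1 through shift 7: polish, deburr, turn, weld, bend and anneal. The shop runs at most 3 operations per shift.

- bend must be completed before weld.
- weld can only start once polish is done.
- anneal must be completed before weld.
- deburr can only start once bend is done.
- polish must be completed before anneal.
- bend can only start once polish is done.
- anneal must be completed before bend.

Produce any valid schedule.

anneal=shift 2, weld=shift 4, polish=shift 1, turn=shift 1, deburr=shift 4, bend=shift 3

Checking: anneal(shift 2) before weld(shift 4); polish(shift 1) before weld(shift 4); polish(shift 1) before bend(shift 3); bend(shift 3) before deburr(shift 4); anneal(shift 2) before bend(shift 3); polish(shift 1) before anneal(shift 2); bend(shift 3) before weld(shift 4); max 2 per shift (cap 3).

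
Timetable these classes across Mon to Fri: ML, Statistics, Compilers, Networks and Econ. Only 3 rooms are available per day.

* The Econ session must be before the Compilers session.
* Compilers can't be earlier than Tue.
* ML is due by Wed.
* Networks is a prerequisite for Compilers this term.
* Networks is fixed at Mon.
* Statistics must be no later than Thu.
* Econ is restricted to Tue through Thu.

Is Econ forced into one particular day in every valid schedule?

No

Econ can be Tue (e.g. Networks in Mon, Econ in Tue, Compilers in Wed, ML in Mon, Statistics in Mon) or Wed (e.g. Statistics -> Mon; Networks -> Mon; Compilers -> Thu; ML -> Mon; Econ -> Wed).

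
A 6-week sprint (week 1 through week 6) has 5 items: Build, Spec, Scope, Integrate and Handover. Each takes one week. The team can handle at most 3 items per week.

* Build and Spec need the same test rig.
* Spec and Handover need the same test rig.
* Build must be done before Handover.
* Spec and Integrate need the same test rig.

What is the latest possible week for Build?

week 5

Downstream work caps Build at week 5.
Build at week 5 is achievable: Spec in week 1, Scope in week 1, Build in week 5, Handover in week 6, Integrate in week 2.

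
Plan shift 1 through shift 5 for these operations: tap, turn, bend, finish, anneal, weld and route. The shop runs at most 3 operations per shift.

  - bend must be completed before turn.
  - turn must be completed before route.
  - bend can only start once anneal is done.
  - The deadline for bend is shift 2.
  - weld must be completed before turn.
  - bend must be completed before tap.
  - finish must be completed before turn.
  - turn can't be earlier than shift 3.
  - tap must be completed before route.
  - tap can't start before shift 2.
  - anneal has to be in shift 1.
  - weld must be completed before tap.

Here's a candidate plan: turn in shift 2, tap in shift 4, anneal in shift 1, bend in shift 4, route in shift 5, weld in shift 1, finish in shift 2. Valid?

bend must be completed before tap — violated.
anneal has to be in shift 1 — holds.
turn can't be earlier than shift 3 — violated.
finish must be completed before turn — violated.
bend must be completed before turn — violated.
weld must be completed before tap — holds.
tap must be completed before route — holds.
bend can only start once anneal is done — holds.
The deadline for bend is shift 2 — violated.
weld must be completed before turn — holds.
The shop runs at most 3 operations per shift — holds.
turn must be completed before route — holds.
tap can't start before shift 2 — holds.

Invalid. bend must be completed before turn.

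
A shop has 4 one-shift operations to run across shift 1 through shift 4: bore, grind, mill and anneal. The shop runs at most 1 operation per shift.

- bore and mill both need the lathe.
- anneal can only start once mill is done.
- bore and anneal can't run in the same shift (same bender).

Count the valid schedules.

Splitting on bore: it can be shift 1 (3), shift 2 (3), shift 3 (3), shift 4 (3). Listing each branch's schedules as (grind, mill, anneal) by shift number:
bore=shift 1: (2,3,4) (3,2,4) (4,2,3) — 3.
bore=shift 2: (1,3,4) (3,1,4) (4,1,3) — 3.
bore=shift 3: (1,2,4) (2,1,4) (4,1,2) — 3.
bore=shift 4: (1,2,3) (2,1,3) (3,1,2) — 3.
Summing: 3 + 3 + 3 + 3 = 12.

12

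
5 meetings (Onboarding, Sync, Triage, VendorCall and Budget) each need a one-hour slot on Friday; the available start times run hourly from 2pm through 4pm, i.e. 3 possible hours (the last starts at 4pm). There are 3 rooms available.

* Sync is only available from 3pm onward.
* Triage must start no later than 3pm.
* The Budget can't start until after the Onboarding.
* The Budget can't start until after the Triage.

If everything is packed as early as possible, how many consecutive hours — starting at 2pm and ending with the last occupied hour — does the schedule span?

2

The precedence chain requires at least 2 distinct hours.
With at most 3 per hour and 5 meetings, at least 2 hours are needed.
2 works (last occupied hour: 3pm): for example Sync=3pm; VendorCall=2pm; Triage=2pm; Budget=3pm; Onboarding=2pm.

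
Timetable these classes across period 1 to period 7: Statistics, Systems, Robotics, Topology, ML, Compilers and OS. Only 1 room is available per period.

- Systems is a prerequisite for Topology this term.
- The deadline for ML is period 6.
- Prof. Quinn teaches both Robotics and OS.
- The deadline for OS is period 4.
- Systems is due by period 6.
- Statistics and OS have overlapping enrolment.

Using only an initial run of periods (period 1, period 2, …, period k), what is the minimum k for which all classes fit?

7 periods

The precedence chain requires at least 2 distinct periods.
With at most 1 per period and 7 classes, at least 7 periods are needed.
7 works (last occupied period: period 7): for example OS=period 1; Robotics=period 6; Statistics=period 5; Topology=period 4; ML=period 3; Compilers=period 7; Systems=period 2.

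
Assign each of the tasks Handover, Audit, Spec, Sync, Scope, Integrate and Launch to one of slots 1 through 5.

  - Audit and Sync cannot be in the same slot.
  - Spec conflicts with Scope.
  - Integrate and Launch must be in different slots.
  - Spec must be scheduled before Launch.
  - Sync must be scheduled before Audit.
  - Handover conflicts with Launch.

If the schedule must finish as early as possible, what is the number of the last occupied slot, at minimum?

2

The precedence chain requires at least 2 distinct slots.
2 works (last occupied slot: 2): for example Sync=1; Launch=2; Spec=1; Scope=2; Integrate=1; Handover=1; Audit=2.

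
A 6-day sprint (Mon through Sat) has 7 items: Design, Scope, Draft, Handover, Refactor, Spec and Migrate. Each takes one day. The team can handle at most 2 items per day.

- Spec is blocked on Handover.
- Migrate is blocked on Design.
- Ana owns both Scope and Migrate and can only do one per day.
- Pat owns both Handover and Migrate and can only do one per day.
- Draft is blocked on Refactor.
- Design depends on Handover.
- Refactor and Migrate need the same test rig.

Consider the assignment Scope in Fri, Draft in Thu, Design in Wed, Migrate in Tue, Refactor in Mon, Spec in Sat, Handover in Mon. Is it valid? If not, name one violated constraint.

Migrate is blocked on Design — violated.
Spec is blocked on Handover — holds.
Ana owns both Scope and Migrate and can only do one per day — holds.
Refactor and Migrate need the same test rig — holds.
Draft is blocked on Refactor — holds.
Design depends on Handover — holds.
The team can handle at most 2 items per day — holds.
Pat owns both Handover and Migrate and can only do one per day — holds.

Invalid. Migrate is blocked on Design.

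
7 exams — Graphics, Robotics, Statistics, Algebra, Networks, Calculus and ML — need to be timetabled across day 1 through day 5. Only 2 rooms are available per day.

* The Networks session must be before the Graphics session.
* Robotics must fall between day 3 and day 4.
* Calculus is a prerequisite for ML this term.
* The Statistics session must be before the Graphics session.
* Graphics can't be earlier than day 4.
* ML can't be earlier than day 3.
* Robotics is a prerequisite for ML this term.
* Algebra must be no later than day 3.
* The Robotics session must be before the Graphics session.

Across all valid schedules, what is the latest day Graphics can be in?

day 5

Graphics is available from day 4.
Graphics at day 5 is achievable: Statistics=day 1, Networks=day 2, ML=day 4, Robotics=day 3, Calculus=day 2, Algebra=day 1, Graphics=day 5.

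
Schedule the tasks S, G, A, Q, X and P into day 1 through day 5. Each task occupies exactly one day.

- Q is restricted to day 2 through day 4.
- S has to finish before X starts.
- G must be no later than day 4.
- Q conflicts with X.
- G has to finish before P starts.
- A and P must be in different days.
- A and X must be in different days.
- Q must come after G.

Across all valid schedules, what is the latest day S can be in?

Downstream work caps S at day 4.
S at day 4 is achievable: G=day 1, X=day 5, Q=day 2, S=day 4, P=day 2, A=day 1.

day 4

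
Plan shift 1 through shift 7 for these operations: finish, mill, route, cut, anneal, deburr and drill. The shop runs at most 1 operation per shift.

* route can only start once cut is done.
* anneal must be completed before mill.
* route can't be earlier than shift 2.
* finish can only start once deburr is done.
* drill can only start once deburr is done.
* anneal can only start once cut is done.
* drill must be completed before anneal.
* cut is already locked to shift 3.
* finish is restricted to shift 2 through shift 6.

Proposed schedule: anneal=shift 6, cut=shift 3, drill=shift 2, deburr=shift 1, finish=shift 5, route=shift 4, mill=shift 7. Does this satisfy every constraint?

drill can only start once deburr is done — holds.
finish is restricted to shift 2 through shift 6 — holds.
The shop runs at most 1 operation per shift — holds.
finish can only start once deburr is done — holds.
drill must be completed before anneal — holds.
anneal must be completed before mill — holds.
route can only start once cut is done — holds.
route can't be earlier than shift 2 — holds.
anneal can only start once cut is done — holds.
cut is already locked to shift 3 — holds.

Yes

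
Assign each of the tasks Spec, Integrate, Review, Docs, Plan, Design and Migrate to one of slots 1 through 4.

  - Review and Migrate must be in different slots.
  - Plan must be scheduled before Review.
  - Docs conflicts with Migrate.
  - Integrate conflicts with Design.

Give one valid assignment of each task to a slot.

Plan=1, Design=2, Review=2, Docs=1, Migrate=3, Spec=1, Integrate=1

Checking: Plan(1) before Review(2); Docs(1) != Migrate(3); Integrate(1) != Design(2); Review(2) != Migrate(3).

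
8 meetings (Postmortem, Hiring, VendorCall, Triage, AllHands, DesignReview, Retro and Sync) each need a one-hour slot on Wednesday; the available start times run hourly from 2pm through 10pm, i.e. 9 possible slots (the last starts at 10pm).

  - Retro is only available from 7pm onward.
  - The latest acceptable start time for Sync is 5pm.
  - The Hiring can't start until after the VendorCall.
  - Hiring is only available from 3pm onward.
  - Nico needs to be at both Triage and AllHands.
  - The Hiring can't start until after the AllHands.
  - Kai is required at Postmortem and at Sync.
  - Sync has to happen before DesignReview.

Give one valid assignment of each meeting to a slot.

Postmortem=3pm; Sync=2pm; Triage=3pm; AllHands=2pm; DesignReview=3pm; Retro=7pm; VendorCall=2pm; Hiring=3pm

Checking: Sync(2pm) before DesignReview(3pm); VendorCall(2pm) before Hiring(3pm); AllHands(2pm) before Hiring(3pm); Triage(3pm) != AllHands(2pm); Postmortem(3pm) != Sync(2pm); Hiring=3pm in [3pm,10pm]; Retro=7pm in [7pm,10pm]; Sync=2pm in [2pm,5pm].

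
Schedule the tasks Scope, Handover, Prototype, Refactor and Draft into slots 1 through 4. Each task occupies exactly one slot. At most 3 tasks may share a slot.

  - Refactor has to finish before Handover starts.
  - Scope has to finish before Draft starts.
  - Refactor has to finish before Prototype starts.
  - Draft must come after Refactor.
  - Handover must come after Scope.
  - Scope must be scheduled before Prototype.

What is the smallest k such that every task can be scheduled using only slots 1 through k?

2 slots

The precedence chain requires at least 2 distinct slots.
With at most 3 per slot and 5 tasks, at least 2 slots are needed.
2 works (last occupied slot: 2): for example Handover -> 2, Draft -> 2, Scope -> 1, Prototype -> 2, Refactor -> 1.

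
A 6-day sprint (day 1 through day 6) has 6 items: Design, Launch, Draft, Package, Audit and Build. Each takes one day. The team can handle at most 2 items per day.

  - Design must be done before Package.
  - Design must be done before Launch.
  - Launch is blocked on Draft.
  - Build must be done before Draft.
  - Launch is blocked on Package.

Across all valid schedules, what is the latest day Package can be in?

day 5

Precedence pushes Package to at least day 2; downstream work caps Package at day 5.
Package at day 5 is achievable: Draft -> day 2, Package -> day 5, Launch -> day 6, Audit -> day 2, Design -> day 1, Build -> day 1.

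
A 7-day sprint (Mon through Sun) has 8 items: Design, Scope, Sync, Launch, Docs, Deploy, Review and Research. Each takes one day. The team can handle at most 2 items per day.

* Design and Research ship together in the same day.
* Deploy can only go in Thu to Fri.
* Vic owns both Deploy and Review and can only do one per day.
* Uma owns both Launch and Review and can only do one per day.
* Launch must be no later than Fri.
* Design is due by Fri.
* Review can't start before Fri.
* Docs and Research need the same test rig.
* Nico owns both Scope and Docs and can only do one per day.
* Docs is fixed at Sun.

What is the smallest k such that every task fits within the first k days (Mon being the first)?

7 days

With at most 2 per day and 8 tasks, at least 4 days are needed.
Docs can't be placed before Sun — that is day 7 counting from Mon — so the schedule must run through at least 7 days.
7 works (last occupied day: Sun): for example Scope in Tue, Review in Fri, Sync in Wed, Launch in Tue, Docs in Sun, Design in Mon, Deploy in Thu, Research in Mon.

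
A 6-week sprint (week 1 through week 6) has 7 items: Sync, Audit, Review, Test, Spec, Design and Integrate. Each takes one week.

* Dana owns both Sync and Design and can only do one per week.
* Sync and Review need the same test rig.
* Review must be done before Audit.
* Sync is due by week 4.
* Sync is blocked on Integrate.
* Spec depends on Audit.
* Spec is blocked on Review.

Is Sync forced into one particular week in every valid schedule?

No

Sync can be week 2 (e.g. Test in week 1, Spec in week 3, Review in week 1, Integrate in week 1, Design in week 1, Sync in week 2, Audit in week 2) or week 3 (e.g. Audit=week 2, Review=week 1, Spec=week 3, Design=week 1, Test=week 1, Integrate=week 1, Sync=week 3).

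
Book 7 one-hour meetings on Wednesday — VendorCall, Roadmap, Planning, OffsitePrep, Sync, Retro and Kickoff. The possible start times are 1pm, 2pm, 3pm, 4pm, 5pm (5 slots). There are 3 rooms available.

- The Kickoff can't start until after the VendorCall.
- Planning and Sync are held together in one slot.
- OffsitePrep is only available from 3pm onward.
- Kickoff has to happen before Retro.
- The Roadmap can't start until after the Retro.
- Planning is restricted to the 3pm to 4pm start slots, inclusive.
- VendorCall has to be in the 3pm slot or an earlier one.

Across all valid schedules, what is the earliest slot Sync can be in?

Sync must be in the same slot as Planning, which can't be before 3pm, so Sync is at least 3pm; Sync must be in the same slot as Planning, which can't be after 4pm, so Sync is at most 4pm.
Sync at 3pm is achievable: Sync=3pm; Retro=4pm; Planning=3pm; VendorCall=1pm; Roadmap=5pm; OffsitePrep=3pm; Kickoff=2pm.

3pm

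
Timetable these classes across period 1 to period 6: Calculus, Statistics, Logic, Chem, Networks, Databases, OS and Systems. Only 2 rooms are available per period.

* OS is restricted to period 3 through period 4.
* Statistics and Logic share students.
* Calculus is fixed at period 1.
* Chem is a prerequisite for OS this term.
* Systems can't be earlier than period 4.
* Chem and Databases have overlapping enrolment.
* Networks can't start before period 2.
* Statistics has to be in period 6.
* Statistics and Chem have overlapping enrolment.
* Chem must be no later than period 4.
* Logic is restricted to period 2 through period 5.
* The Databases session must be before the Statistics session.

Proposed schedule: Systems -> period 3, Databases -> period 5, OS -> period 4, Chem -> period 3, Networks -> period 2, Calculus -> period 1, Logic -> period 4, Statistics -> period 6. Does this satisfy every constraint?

Calculus is fixed at period 1 — holds.
Logic is restricted to period 2 through period 5 — holds.
Chem and Databases have overlapping enrolment — holds.
Chem is a prerequisite for OS this term — holds.
Chem must be no later than period 4 — holds.
The Databases session must be before the Statistics session — holds.
Only 2 rooms are available per period — holds.
Statistics has to be in period 6 — holds.
Statistics and Chem have overlapping enrolment — holds.
Statistics and Logic share students — holds.
OS is restricted to period 3 through period 4 — holds.
Systems can't be earlier than period 4 — violated.
Networks can't start before period 2 — holds.

Invalid. Systems can't be earlier than period 4.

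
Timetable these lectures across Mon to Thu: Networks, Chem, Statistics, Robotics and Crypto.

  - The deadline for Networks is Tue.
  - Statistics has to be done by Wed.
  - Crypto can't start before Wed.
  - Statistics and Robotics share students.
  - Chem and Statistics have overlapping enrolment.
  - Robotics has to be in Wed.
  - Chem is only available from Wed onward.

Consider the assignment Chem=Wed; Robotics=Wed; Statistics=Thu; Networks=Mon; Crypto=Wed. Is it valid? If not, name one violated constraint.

The deadline for Networks is Tue — holds.
Crypto can't start before Wed — holds.
Chem is only available from Wed onward — holds.
Statistics and Robotics share students — holds.
Chem and Statistics have overlapping enrolment — holds.
Robotics has to be in Wed — holds.
Statistics has to be done by Wed — violated.

No — it violates: Statistics has to be done by Wed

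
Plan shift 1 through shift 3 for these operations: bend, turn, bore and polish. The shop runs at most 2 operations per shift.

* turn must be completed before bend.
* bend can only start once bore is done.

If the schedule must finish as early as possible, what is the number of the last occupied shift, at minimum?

The precedence chain requires at least 2 distinct shifts.
With at most 2 per shift and 4 operations, at least 2 shifts are needed.
2 works (last occupied shift: shift 2): for example turn -> shift 1; polish -> shift 2; bend -> shift 2; bore -> shift 1.

shift 2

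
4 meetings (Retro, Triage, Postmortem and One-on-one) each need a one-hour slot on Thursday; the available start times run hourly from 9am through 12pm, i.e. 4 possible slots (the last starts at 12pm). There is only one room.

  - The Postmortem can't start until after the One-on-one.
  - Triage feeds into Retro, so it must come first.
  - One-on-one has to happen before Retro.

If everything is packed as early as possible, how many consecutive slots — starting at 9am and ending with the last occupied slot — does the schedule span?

4 slots

The precedence chain requires at least 2 distinct slots.
With at most 1 per slot and 4 meetings, at least 4 slots are needed.
4 works (last occupied slot: 12pm): for example Postmortem in 12pm, One-on-one in 9am, Triage in 10am, Retro in 11am.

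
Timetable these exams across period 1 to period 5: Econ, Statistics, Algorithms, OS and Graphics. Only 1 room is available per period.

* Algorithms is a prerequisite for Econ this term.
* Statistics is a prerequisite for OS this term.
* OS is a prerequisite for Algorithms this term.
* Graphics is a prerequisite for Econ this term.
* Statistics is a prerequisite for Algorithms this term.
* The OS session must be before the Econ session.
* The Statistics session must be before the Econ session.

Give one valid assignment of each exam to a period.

Statistics=period 1; Algorithms=period 3; Econ=period 5; Graphics=period 4; OS=period 2

Checking: OS(period 2) before Econ(period 5); Statistics(period 1) before Algorithms(period 3); Statistics(period 1) before Econ(period 5); OS(period 2) before Algorithms(period 3); Algorithms(period 3) before Econ(period 5); Graphics(period 4) before Econ(period 5); Statistics(period 1) before OS(period 2); max 1 per period (cap 1).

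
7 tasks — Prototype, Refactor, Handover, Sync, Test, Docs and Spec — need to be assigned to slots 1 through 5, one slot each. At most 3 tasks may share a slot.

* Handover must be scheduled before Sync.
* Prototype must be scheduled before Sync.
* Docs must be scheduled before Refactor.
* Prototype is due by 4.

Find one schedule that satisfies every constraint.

Prototype in 1; Docs in 1; Test in 2; Spec in 3; Sync in 2; Handover in 1; Refactor in 2

Checking: Prototype(1) before Sync(2); Docs(1) before Refactor(2); Handover(1) before Sync(2); Prototype=1 in [1,4]; max 3 per slot (cap 3).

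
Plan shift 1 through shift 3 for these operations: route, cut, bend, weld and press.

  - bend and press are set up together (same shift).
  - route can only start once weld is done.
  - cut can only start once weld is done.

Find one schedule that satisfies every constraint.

bend in shift 1; route in shift 2; weld in shift 1; cut in shift 2; press in shift 1

Checking: weld(shift 1) before cut(shift 2); weld(shift 1) before route(shift 2); bend = press = shift 1.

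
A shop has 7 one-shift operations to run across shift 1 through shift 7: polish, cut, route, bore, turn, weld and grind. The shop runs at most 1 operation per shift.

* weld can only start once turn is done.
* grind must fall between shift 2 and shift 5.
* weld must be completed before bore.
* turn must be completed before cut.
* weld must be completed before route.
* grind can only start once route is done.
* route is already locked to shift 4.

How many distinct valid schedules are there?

12

Splitting on polish: it can be shift 1 (2), shift 2 (2), shift 3 (2), shift 6 (3), shift 7 (3). Listing each branch's schedules as (cut, route, bore, turn, weld, grind) by shift number:
polish=shift 1: (6,4,7,2,3,5) (7,4,6,2,3,5) — 2.
polish=shift 2: (6,4,7,1,3,5) (7,4,6,1,3,5) — 2.
polish=shift 3: (6,4,7,1,2,5) (7,4,6,1,2,5) — 2.
polish=shift 6: (2,4,7,1,3,5) (3,4,7,1,2,5) (7,4,3,1,2,5) — 3.
polish=shift 7: (2,4,6,1,3,5) (3,4,6,1,2,5) (6,4,3,1,2,5) — 3.
Summing: 2 + 2 + 2 + 3 + 3 = 12.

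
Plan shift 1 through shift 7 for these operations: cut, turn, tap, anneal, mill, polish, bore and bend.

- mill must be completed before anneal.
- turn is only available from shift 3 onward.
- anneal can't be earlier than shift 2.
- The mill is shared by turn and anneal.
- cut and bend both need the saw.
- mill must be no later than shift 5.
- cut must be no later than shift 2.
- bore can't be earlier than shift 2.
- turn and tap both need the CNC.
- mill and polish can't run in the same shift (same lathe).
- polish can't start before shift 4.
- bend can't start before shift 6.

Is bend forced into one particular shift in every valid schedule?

No

bend can be shift 6 (e.g. tap -> shift 1; bore -> shift 2; bend -> shift 6; cut -> shift 1; polish -> shift 4; turn -> shift 3; mill -> shift 1; anneal -> shift 2) or shift 7 (e.g. bend -> shift 7; anneal -> shift 2; polish -> shift 4; turn -> shift 3; tap -> shift 1; bore -> shift 2; mill -> shift 1; cut -> shift 1).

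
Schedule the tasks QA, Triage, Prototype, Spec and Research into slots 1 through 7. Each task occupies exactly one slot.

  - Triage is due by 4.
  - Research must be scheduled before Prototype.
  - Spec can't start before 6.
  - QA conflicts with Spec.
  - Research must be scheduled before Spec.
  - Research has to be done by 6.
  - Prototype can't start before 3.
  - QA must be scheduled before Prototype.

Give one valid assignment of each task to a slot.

QA in 1; Triage in 1; Prototype in 3; Research in 1; Spec in 6

Checking: Research(1) before Spec(6); QA(1) before Prototype(3); Research(1) before Prototype(3); QA(1) != Spec(6); Triage=1 in [1,4]; Research=1 in [1,6]; Spec=6 in [6,7]; Prototype=3 in [3,7].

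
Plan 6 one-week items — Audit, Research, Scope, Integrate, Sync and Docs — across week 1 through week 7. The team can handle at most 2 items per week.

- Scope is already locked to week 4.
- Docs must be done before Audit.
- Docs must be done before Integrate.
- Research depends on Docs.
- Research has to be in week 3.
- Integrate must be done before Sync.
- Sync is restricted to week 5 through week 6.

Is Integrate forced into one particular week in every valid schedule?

Integrate can be week 2 (e.g. Scope=week 4, Integrate=week 2, Docs=week 1, Research=week 3, Audit=week 2, Sync=week 5) or week 3 (e.g. Sync in week 5, Audit in week 2, Scope in week 4, Docs in week 1, Research in week 3, Integrate in week 3).

No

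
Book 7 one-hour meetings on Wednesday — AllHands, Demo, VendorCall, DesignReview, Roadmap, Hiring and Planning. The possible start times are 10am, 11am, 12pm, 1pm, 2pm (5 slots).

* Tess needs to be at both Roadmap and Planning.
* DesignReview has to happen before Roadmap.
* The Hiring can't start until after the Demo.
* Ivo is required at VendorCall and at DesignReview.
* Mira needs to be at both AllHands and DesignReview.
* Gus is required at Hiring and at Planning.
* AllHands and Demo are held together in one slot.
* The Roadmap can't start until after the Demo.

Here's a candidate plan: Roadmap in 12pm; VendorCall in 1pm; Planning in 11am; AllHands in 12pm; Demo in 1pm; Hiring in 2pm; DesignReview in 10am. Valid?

Invalid. The Roadmap can't start until after the Demo.

Ivo is required at VendorCall and at DesignReview — holds.
The Roadmap can't start until after the Demo — violated.
Tess needs to be at both Roadmap and Planning — holds.
AllHands and Demo are held together in one slot — violated.
Gus is required at Hiring and at Planning — holds.
DesignReview has to happen before Roadmap — holds.
Mira needs to be at both AllHands and DesignReview — holds.
The Hiring can't start until after the Demo — holds.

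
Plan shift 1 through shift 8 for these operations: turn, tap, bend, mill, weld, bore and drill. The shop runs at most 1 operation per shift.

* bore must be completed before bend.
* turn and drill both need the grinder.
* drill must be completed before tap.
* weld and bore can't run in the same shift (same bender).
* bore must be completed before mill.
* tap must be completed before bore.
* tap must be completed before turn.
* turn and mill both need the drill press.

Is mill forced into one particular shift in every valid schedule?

No

mill can be shift 4 (e.g. mill in shift 4; turn in shift 5; weld in shift 7; tap in shift 2; bend in shift 6; bore in shift 3; drill in shift 1) or shift 5 (e.g. mill -> shift 5; tap -> shift 2; bore -> shift 3; turn -> shift 4; bend -> shift 6; drill -> shift 1; weld -> shift 7).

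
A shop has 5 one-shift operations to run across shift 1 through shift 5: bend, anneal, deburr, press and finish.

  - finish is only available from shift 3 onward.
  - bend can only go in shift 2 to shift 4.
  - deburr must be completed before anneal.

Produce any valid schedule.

finish=shift 3; anneal=shift 2; deburr=shift 1; press=shift 1; bend=shift 2

Checking: deburr(shift 1) before anneal(shift 2); finish=shift 3 in [shift 3,shift 5]; bend=shift 2 in [shift 2,shift 4].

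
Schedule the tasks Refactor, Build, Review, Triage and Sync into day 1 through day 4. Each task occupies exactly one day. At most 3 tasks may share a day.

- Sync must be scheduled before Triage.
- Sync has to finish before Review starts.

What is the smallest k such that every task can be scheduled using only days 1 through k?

2 days

The precedence chain requires at least 2 distinct days.
With at most 3 per day and 5 tasks, at least 2 days are needed.
2 works (last occupied day: day 2): for example Build in day 1, Sync in day 1, Triage in day 2, Refactor in day 1, Review in day 2.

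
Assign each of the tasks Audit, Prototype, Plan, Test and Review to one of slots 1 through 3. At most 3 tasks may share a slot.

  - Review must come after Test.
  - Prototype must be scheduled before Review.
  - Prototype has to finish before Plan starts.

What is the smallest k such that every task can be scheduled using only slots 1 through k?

The precedence chain requires at least 2 distinct slots.
With at most 3 per slot and 5 tasks, at least 2 slots are needed.
2 works (last occupied slot: 2): for example Review -> 2; Test -> 1; Prototype -> 1; Plan -> 2; Audit -> 1.

2 slots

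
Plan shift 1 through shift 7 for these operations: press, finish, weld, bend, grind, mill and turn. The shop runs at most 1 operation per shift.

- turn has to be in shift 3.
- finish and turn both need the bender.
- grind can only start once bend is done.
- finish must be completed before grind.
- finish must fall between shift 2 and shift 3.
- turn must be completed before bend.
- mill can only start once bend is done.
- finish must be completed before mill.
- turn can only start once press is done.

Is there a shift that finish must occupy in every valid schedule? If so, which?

shift 2

finish's window is shift 2–shift 3.
turn is fixed at shift 3, and finish can't share a shift with turn.
So finish must be shift 2.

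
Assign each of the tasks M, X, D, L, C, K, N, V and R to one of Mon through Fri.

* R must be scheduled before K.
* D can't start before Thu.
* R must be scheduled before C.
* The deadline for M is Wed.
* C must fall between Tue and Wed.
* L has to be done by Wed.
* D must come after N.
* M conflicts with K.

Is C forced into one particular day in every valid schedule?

C can be Tue (e.g. K -> Tue, R -> Mon, X -> Mon, N -> Mon, M -> Mon, V -> Mon, L -> Mon, D -> Thu, C -> Tue) or Wed (e.g. M=Mon; D=Thu; C=Wed; X=Mon; K=Tue; L=Mon; N=Mon; V=Mon; R=Mon).

No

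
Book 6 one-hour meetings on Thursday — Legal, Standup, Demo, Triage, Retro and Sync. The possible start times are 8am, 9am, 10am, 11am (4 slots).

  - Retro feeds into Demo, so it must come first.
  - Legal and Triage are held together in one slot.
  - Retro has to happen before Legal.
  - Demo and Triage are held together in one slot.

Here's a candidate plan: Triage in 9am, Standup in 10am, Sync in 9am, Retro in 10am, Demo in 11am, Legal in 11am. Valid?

Invalid. Demo and Triage are held together in one slot.

Legal and Triage are held together in one slot — violated.
Demo and Triage are held together in one slot — violated.
Retro has to happen before Legal — holds.
Retro feeds into Demo, so it must come first — holds.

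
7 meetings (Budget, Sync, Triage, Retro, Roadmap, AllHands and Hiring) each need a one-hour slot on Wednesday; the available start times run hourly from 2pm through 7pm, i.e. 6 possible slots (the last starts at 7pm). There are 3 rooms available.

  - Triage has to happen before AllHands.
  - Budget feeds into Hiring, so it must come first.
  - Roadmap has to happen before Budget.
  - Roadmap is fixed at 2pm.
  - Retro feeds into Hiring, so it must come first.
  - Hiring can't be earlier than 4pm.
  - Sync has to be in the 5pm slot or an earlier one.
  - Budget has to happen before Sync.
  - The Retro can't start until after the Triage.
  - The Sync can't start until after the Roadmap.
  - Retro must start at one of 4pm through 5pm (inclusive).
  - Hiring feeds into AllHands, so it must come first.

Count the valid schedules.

27

Splitting on Budget: it can be 3pm (18), 4pm (9). Listing each branch's schedules as (Sync, Triage, Retro, Roadmap, AllHands, Hiring):
Budget=3pm: (4pm,2pm,4pm,2pm,6pm,5pm) (4pm,2pm,4pm,2pm,7pm,5pm) (4pm,2pm,4pm,2pm,7pm,6pm) (4pm,2pm,5pm,2pm,7pm,6pm) (4pm,3pm,4pm,2pm,6pm,5pm) (4pm,3pm,4pm,2pm,7pm,5pm) (4pm,3pm,4pm,2pm,7pm,6pm) (4pm,3pm,5pm,2pm,7pm,6pm) (4pm,4pm,5pm,2pm,7pm,6pm) (5pm,2pm,4pm,2pm,6pm,5pm) (5pm,2pm,4pm,2pm,7pm,5pm) (5pm,2pm,4pm,2pm,7pm,6pm) (5pm,2pm,5pm,2pm,7pm,6pm) (5pm,3pm,4pm,2pm,6pm,5pm) (5pm,3pm,4pm,2pm,7pm,5pm) (5pm,3pm,4pm,2pm,7pm,6pm) (5pm,3pm,5pm,2pm,7pm,6pm) (5pm,4pm,5pm,2pm,7pm,6pm) — 18.
Budget=4pm: (5pm,2pm,4pm,2pm,6pm,5pm) (5pm,2pm,4pm,2pm,7pm,5pm) (5pm,2pm,4pm,2pm,7pm,6pm) (5pm,2pm,5pm,2pm,7pm,6pm) (5pm,3pm,4pm,2pm,6pm,5pm) (5pm,3pm,4pm,2pm,7pm,5pm) (5pm,3pm,4pm,2pm,7pm,6pm) (5pm,3pm,5pm,2pm,7pm,6pm) (5pm,4pm,5pm,2pm,7pm,6pm) — 9.
Summing: 18 + 9 = 27.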